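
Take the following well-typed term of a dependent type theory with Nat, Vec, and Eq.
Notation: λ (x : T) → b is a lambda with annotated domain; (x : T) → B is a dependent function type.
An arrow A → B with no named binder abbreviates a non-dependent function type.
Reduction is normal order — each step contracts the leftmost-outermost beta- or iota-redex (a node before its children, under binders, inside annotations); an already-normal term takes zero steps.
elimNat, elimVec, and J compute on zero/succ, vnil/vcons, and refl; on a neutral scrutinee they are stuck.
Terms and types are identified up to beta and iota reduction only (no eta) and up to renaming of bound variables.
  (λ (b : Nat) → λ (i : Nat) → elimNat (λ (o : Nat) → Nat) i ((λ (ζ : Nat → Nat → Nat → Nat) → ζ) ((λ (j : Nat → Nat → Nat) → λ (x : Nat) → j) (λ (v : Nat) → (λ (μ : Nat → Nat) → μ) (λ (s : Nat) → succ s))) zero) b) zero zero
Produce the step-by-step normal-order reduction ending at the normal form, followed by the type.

normal-order reduction sequence:
  (λ (b : Nat) → λ (i : Nat) → elimNat (λ (o : Nat) → Nat) i ((λ (ζ : Nat → Nat → Nat → Nat) → ζ) ((λ (j : Nat → Nat → Nat) → λ (x : Nat) → j) (λ (v : Nat) → (λ (μ : Nat → Nat) → μ) (λ (s : Nat) → succ s))) zero) b) zero zero
  ~> (λ (b : Nat) → elimNat (λ (i : Nat) → Nat) b ((λ (o : Nat → Nat → Nat → Nat) → o) ((λ (ζ : Nat → Nat → Nat) → λ (j : Nat) → ζ) (λ (x : Nat) → (λ (v : Nat → Nat) → v) (λ (μ : Nat) → succ μ))) zero) zero) zero
  ~> elimNat (λ (b : Nat) → Nat) zero ((λ (i : Nat → Nat → Nat → Nat) → i) ((λ (o : Nat → Nat → Nat) → λ (ζ : Nat) → o) (λ (j : Nat) → (λ (x : Nat → Nat) → x) (λ (v : Nat) → succ v))) zero) zero
  ~> zero
the term's type:
  Nat


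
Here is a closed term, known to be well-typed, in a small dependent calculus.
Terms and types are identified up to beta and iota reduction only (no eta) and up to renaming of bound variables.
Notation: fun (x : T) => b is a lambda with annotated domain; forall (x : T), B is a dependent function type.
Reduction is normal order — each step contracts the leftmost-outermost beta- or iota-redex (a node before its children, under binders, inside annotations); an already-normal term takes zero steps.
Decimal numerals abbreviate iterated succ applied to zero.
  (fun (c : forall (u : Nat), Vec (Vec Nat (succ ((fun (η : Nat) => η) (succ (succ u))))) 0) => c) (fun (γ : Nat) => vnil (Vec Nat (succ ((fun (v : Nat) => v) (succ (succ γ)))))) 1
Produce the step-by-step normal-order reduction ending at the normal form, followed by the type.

normal-order reduction sequence:
  (fun (c : forall (u : Nat), Vec (Vec Nat (succ ((fun (η : Nat) => η) (succ (succ u))))) 0) => c) (fun (γ : Nat) => vnil (Vec Nat (succ ((fun (v : Nat) => v) (succ (succ γ)))))) 1
  ~> (fun (c : Nat) => vnil (Vec Nat (succ ((fun (u : Nat) => u) (succ (succ c)))))) 1
  ~> vnil (Vec Nat (succ ((fun (c : Nat) => c) 3)))
  ~> vnil (Vec Nat 4)
the term's type:
  Vec (Vec Nat 4) 0


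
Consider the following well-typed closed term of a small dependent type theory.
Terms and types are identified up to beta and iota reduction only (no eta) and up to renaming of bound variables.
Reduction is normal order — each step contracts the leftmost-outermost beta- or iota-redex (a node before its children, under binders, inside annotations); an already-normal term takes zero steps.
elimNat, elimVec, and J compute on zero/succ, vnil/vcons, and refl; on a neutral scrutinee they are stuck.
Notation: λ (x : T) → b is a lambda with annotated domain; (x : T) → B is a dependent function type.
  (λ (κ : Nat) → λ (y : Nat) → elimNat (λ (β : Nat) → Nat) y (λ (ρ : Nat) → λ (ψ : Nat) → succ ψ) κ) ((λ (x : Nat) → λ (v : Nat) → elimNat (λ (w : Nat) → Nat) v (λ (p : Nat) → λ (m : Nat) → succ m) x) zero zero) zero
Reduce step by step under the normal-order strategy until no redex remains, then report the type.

normal-order reduction sequence:
  (λ (κ : Nat) → λ (y : Nat) → elimNat (λ (β : Nat) → Nat) y (λ (ρ : Nat) → λ (ψ : Nat) → succ ψ) κ) ((λ (x : Nat) → λ (v : Nat) → elimNat (λ (w : Nat) → Nat) v (λ (p : Nat) → λ (m : Nat) → succ m) x) zero zero) zero
  ~> (λ (κ : Nat) → elimNat (λ (y : Nat) → Nat) κ (λ (β : Nat) → λ (ρ : Nat) → succ ρ) ((λ (ψ : Nat) → λ (x : Nat) → elimNat (λ (v : Nat) → Nat) x (λ (w : Nat) → λ (p : Nat) → succ p) ψ) zero zero)) zero
  ~> elimNat (λ (κ : Nat) → Nat) zero (λ (y : Nat) → λ (β : Nat) → succ β) ((λ (ρ : Nat) → λ (ψ : Nat) → elimNat (λ (x : Nat) → Nat) ψ (λ (v : Nat) → λ (w : Nat) → succ w) ρ) zero zero)
  ~> elimNat (λ (κ : Nat) → Nat) zero (λ (y : Nat) → λ (β : Nat) → succ β) ((λ (ρ : Nat) → elimNat (λ (ψ : Nat) → Nat) ρ (λ (x : Nat) → λ (v : Nat) → succ v) zero) zero)
  ~> elimNat (λ (κ : Nat) → Nat) zero (λ (y : Nat) → λ (β : Nat) → succ β) (elimNat (λ (ρ : Nat) → Nat) zero (λ (ψ : Nat) → λ (x : Nat) → succ x) zero)
  ~> elimNat (λ (κ : Nat) → Nat) zero (λ (y : Nat) → λ (β : Nat) → succ β) zero
  ~> zero
inferred type:
  Nat


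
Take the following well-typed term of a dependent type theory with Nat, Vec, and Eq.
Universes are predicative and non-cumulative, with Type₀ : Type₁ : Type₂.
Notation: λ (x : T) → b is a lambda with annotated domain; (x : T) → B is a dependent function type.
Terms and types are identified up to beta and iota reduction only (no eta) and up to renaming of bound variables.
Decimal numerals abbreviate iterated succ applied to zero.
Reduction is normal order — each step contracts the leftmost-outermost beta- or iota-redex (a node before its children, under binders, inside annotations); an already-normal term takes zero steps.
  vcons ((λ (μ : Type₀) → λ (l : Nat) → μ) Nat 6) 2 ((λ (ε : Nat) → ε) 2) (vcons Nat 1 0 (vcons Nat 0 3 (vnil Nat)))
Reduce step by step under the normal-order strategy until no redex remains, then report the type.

reduction (normal order):
  vcons ((λ (μ : Type₀) → λ (l : Nat) → μ) Nat 6) 2 ((λ (ε : Nat) → ε) 2) (vcons Nat 1 0 (vcons Nat 0 3 (vnil Nat)))
  ~> vcons ((λ (μ : Nat) → Nat) 6) 2 ((λ (l : Nat) → l) 2) (vcons Nat 1 0 (vcons Nat 0 3 (vnil Nat)))
  ~> vcons Nat 2 ((λ (μ : Nat) → μ) 2) (vcons Nat 1 0 (vcons Nat 0 3 (vnil Nat)))
  ~> vcons Nat 2 2 (vcons Nat 1 0 (vcons Nat 0 3 (vnil Nat)))
the term's type:
  Vec Nat 3


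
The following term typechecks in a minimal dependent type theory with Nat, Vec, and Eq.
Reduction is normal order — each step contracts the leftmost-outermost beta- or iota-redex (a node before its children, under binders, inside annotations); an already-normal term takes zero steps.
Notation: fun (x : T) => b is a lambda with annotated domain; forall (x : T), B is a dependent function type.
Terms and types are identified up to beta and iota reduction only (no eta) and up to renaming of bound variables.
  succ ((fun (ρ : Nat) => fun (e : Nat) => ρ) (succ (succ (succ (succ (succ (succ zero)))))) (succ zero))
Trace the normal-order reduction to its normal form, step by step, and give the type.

normal-order reduction sequence:
  succ ((fun (ρ : Nat) => fun (e : Nat) => ρ) (succ (succ (succ (succ (succ (succ zero)))))) (succ zero))
  ~> succ ((fun (ρ : Nat) => succ (succ (succ (succ (succ (succ zero)))))) (succ zero))
  ~> succ (succ (succ (succ (succ (succ (succ zero))))))
type:
  Nat


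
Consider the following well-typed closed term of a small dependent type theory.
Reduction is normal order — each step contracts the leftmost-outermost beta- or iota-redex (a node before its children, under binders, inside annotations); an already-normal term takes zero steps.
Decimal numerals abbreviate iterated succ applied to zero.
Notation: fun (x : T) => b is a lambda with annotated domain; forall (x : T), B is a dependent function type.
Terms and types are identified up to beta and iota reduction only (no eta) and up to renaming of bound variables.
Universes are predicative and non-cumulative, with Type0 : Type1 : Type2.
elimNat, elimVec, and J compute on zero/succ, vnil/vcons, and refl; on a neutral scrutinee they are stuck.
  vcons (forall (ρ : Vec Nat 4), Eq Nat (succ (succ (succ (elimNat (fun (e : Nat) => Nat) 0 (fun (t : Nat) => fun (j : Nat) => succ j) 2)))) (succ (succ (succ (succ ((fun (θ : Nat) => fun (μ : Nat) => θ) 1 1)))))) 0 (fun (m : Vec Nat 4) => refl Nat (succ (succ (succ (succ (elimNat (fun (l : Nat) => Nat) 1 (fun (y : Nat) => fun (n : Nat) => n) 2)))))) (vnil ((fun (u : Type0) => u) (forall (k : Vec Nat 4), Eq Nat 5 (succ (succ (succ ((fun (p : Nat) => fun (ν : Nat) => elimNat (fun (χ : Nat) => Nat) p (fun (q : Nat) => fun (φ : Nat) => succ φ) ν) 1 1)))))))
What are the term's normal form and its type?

resulting normal form:
  vcons (forall (ρ : Vec Nat 4), Eq Nat 5 5) 0 (fun (e : Vec Nat 4) => refl Nat 5) (vnil (forall (t : Vec Nat 4), Eq Nat 5 5))
inferred type:
  Vec (forall (ρ : Vec Nat 4), Eq Nat 5 5) 1


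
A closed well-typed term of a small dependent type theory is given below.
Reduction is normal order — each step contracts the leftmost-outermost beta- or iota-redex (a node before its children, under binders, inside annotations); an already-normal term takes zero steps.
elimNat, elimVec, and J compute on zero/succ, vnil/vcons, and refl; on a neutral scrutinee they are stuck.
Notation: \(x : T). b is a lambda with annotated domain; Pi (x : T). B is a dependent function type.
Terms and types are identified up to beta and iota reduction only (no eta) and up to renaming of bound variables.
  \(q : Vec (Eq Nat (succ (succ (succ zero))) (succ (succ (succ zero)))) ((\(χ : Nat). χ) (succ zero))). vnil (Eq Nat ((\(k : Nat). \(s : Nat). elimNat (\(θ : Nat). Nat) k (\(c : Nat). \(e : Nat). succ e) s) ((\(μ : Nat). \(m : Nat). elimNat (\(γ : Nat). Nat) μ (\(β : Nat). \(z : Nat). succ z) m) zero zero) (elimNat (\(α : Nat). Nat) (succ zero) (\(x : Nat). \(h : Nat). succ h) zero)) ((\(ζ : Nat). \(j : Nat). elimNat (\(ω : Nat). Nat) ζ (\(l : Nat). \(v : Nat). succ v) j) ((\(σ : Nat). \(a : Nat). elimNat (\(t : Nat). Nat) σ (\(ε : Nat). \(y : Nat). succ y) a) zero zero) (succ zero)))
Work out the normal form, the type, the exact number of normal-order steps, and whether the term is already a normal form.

reduced normal form:
  \(q : Vec (Eq Nat (succ (succ (succ zero))) (succ (succ (succ zero)))) (succ zero)). vnil (Eq Nat (succ zero) (succ zero))
type:
  Pi (q : Vec (Eq Nat (succ (succ (succ zero))) (succ (succ (succ zero)))) (succ zero)). Vec (Eq Nat (succ zero) (succ zero)) zero
normal-order step count: 20
already normal: no
first contracted redex: a beta-redex


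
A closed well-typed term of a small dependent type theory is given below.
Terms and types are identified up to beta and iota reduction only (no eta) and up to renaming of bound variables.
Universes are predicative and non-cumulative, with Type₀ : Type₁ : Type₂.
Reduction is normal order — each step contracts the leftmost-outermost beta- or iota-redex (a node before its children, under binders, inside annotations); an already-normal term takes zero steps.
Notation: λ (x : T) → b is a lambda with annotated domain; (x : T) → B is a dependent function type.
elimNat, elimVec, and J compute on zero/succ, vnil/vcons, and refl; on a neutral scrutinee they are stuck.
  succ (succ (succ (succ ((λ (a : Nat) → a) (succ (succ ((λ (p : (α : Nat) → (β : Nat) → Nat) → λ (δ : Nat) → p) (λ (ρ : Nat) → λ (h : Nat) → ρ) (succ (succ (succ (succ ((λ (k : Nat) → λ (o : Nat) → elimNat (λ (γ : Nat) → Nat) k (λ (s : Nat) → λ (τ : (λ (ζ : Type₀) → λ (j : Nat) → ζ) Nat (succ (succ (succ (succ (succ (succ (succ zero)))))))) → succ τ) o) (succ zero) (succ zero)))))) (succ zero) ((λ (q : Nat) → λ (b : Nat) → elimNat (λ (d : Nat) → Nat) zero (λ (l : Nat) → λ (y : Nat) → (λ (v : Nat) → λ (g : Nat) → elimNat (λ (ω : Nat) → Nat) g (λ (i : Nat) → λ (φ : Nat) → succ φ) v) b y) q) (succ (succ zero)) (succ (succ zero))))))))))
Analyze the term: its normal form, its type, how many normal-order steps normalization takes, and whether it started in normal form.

resulting normal form:
  succ (succ (succ (succ (succ (succ (succ zero))))))
type:
  Nat
normal-order step count: 5
started in normal form: no
first redex: a beta-redex


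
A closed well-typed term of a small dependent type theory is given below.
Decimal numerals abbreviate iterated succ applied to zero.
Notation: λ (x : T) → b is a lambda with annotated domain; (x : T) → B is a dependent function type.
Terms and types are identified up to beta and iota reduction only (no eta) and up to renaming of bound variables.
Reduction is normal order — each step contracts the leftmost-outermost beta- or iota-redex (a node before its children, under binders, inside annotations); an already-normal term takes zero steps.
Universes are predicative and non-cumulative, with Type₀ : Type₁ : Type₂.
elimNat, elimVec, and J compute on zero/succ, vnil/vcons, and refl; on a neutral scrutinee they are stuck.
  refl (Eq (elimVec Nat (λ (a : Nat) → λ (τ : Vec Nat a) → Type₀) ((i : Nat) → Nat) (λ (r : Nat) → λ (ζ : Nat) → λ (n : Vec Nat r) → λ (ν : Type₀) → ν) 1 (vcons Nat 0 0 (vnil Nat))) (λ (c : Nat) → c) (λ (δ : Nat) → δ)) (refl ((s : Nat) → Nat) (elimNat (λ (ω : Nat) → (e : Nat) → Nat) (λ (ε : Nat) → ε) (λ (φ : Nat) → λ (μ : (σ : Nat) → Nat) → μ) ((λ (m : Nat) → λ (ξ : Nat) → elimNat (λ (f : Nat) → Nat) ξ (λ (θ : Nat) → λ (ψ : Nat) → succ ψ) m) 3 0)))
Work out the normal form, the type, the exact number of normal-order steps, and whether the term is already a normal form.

reduced normal form:
  refl (Eq ((a : Nat) → Nat) (λ (τ : Nat) → τ) (λ (i : Nat) → i)) (refl ((r : Nat) → Nat) (λ (ζ : Nat) → ζ))
type:
  Eq (Eq ((a : Nat) → Nat) (λ (τ : Nat) → τ) (λ (i : Nat) → i)) (refl ((r : Nat) → Nat) (λ (ζ : Nat) → ζ)) (refl ((n : Nat) → Nat) (λ (ν : Nat) → ν))
normal-order step count: 28
already normal: no
first contracted redex: an elimVec iota-redex


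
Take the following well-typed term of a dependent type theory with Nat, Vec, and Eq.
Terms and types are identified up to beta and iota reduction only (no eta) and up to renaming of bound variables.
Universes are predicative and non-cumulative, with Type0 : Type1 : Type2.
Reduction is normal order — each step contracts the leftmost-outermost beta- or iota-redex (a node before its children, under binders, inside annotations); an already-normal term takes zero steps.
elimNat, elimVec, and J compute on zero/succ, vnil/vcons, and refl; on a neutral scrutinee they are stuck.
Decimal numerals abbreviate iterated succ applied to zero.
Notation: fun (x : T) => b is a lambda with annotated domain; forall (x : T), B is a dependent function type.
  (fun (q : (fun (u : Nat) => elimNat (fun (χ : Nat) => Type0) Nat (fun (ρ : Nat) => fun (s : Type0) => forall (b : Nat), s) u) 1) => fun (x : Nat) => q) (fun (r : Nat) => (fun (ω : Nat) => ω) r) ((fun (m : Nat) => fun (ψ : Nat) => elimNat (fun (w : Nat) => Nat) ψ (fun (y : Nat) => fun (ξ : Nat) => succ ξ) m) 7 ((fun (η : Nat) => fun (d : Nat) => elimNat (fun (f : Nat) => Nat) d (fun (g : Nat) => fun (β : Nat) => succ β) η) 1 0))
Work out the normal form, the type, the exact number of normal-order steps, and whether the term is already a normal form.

normal form:
  fun (q : Nat) => q
the term's type:
  forall (q : Nat), Nat
normal-order step count: 3
already normal: no
first contracted redex: a beta-redex


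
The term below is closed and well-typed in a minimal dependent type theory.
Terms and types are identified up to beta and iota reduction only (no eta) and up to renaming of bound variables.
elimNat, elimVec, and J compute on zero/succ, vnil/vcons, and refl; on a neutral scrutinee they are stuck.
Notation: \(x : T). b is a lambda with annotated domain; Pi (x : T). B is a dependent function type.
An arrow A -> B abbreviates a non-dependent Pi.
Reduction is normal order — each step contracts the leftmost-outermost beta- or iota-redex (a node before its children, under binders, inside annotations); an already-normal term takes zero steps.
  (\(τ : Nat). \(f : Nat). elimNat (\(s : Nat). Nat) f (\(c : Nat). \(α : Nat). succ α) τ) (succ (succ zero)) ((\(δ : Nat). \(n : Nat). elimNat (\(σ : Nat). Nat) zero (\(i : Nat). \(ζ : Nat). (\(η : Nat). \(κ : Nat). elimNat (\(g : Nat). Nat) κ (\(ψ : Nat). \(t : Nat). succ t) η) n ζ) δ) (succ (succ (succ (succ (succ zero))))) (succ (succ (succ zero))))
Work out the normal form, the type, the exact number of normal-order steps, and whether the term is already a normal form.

normal form:
  succ (succ (succ (succ (succ (succ (succ (succ (succ (succ (succ (succ (succ (succ (succ (succ (succ zero))))))))))))))))
inferred type:
  Nat
normal-order step count: 87
started in normal form: no
first contracted redex: a beta-redex


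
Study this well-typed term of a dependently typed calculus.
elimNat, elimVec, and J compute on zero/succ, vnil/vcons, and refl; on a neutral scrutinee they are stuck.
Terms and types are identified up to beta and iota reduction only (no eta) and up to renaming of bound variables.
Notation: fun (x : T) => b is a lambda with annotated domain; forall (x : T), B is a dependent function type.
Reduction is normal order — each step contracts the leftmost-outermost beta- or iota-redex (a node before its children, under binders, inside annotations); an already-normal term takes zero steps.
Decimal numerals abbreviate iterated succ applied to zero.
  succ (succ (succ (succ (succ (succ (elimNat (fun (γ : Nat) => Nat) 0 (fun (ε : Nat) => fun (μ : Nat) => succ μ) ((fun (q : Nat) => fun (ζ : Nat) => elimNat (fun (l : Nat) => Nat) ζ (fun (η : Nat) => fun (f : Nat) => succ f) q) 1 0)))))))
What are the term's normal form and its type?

normal form:
  7
the term's type:
  Nat
observation: 10 normal-order steps separate the term from its normal form.


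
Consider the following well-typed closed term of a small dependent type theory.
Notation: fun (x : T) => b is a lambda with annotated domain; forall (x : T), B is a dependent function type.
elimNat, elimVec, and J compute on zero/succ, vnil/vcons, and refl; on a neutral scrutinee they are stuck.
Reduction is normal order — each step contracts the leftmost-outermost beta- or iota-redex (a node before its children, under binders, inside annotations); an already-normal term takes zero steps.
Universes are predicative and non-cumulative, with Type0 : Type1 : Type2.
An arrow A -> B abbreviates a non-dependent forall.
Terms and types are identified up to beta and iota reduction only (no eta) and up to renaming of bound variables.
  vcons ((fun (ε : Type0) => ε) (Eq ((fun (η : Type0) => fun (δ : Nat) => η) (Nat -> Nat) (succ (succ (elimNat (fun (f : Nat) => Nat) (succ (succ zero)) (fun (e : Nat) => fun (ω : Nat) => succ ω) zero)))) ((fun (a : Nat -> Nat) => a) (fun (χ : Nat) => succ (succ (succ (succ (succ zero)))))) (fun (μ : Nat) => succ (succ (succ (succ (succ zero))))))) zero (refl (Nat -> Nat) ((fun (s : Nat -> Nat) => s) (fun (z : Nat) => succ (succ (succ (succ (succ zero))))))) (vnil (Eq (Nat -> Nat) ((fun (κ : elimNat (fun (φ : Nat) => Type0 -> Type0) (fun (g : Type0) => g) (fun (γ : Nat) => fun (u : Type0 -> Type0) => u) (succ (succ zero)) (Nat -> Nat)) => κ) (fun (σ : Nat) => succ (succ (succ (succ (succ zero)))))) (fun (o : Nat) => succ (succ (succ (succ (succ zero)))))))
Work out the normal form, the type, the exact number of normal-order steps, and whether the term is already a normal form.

resulting normal form:
  vcons (Eq (Nat -> Nat) (fun (ε : Nat) => succ (succ (succ (succ (succ zero))))) (fun (η : Nat) => succ (succ (succ (succ (succ zero)))))) zero (refl (Nat -> Nat) (fun (δ : Nat) => succ (succ (succ (succ (succ zero)))))) (vnil (Eq (Nat -> Nat) (fun (f : Nat) => succ (succ (succ (succ (succ zero))))) (fun (e : Nat) => succ (succ (succ (succ (succ zero)))))))
inferred type:
  Vec (Eq (Nat -> Nat) (fun (ε : Nat) => succ (succ (succ (succ (succ zero))))) (fun (η : Nat) => succ (succ (succ (succ (succ zero)))))) (succ zero)
steps to reach normal form (normal order): 6
already normal: no
first redex: a beta-redex


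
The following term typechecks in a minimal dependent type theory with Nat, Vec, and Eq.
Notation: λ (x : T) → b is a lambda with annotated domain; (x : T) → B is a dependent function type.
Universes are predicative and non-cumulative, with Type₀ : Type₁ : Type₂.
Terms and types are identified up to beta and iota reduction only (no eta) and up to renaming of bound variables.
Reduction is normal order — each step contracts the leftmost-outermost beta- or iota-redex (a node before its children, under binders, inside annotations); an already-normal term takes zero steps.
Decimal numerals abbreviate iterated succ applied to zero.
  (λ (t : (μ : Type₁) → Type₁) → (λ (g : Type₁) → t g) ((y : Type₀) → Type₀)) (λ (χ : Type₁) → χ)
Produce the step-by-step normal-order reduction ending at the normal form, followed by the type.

normal-order reduction:
  (λ (t : (μ : Type₁) → Type₁) → (λ (g : Type₁) → t g) ((y : Type₀) → Type₀)) (λ (χ : Type₁) → χ)
  ~> (λ (t : Type₁) → (λ (μ : Type₁) → μ) t) ((g : Type₀) → Type₀)
  ~> (λ (t : Type₁) → t) ((μ : Type₀) → Type₀)
  ~> (t : Type₀) → Type₀
the term's type:
  Type₁


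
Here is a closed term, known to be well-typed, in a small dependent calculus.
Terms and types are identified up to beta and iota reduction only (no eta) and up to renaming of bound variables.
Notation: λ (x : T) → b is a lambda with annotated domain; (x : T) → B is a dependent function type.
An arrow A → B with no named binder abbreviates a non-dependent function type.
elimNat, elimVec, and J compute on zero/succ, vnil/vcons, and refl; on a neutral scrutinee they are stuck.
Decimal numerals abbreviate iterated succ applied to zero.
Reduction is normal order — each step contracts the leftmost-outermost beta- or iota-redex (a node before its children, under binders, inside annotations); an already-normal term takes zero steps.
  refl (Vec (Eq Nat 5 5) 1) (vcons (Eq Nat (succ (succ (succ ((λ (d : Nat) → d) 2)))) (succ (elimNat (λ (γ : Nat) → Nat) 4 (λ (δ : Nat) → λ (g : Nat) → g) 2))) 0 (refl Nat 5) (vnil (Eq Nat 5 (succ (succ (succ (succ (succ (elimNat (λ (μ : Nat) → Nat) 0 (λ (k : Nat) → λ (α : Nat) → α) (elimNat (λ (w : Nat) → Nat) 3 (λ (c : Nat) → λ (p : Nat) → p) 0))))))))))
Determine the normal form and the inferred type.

resulting normal form:
  refl (Vec (Eq Nat 5 5) 1) (vcons (Eq Nat 5 5) 0 (refl Nat 5) (vnil (Eq Nat 5 5)))
type:
  Eq (Vec (Eq Nat 5 5) 1) (vcons (Eq Nat 5 5) 0 (refl Nat 5) (vnil (Eq Nat 5 5))) (vcons (Eq Nat 5 5) 0 (refl Nat 5) (vnil (Eq Nat 5 5)))
observation: the term reaches its normal form after 19 normal-order steps.


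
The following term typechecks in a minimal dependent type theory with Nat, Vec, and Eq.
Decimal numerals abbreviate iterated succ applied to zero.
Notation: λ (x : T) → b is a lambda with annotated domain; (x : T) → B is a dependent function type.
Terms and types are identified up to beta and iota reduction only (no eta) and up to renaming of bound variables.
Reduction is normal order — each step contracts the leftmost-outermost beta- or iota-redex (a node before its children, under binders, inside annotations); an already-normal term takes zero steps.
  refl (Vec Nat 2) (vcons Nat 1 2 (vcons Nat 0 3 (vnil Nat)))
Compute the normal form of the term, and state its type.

normal form:
  refl (Vec Nat 2) (vcons Nat 1 2 (vcons Nat 0 3 (vnil Nat)))
type:
  Eq (Vec Nat 2) (vcons Nat 1 2 (vcons Nat 0 3 (vnil Nat))) (vcons Nat 1 2 (vcons Nat 0 3 (vnil Nat)))
observation: no redex remains anywhere in the term; it is its own normal form.


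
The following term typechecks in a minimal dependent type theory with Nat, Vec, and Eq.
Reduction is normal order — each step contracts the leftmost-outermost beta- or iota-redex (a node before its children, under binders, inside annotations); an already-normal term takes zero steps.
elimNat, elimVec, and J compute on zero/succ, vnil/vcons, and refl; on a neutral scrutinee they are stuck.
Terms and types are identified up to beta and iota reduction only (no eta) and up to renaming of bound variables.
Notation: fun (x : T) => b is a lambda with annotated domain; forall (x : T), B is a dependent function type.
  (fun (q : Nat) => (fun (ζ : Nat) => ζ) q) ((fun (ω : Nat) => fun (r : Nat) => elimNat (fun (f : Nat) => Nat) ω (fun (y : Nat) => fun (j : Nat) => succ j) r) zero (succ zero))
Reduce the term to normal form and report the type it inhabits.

normal form:
  succ zero
inferred type:
  Nat


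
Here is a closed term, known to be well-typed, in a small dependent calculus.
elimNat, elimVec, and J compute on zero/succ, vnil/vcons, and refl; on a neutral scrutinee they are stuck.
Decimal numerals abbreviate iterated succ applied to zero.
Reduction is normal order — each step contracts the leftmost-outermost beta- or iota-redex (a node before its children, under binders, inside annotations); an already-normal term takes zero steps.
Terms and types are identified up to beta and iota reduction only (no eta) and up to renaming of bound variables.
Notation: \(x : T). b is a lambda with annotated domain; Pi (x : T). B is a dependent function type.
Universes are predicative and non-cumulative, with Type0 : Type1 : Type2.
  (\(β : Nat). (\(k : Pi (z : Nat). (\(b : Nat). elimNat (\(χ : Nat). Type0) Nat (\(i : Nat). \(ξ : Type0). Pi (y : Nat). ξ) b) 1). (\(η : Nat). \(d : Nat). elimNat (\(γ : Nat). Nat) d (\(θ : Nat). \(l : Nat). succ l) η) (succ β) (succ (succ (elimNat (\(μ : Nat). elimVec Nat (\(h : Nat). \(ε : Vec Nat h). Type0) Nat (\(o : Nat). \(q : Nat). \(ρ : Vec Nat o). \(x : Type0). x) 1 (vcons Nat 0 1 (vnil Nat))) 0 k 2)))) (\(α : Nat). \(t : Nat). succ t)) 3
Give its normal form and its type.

reduced normal form:
  8
inferred type:
  Nat
observation: reduction starts at a beta-redex, and 24 normal-order steps reach the normal form.


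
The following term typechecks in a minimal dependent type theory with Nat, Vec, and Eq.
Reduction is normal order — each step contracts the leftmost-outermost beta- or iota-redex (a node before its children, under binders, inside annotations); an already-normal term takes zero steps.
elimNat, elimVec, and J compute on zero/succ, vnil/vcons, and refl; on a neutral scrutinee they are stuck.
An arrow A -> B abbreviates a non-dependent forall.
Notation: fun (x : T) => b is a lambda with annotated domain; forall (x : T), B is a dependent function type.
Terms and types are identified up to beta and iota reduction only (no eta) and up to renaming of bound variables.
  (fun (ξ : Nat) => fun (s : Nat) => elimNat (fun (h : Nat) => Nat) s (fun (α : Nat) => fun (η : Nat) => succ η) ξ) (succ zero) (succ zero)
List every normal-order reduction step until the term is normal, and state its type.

reduction (normal order):
  (fun (ξ : Nat) => fun (s : Nat) => elimNat (fun (h : Nat) => Nat) s (fun (α : Nat) => fun (η : Nat) => succ η) ξ) (succ zero) (succ zero)
  ~> (fun (ξ : Nat) => elimNat (fun (s : Nat) => Nat) ξ (fun (h : Nat) => fun (α : Nat) => succ α) (succ zero)) (succ zero)
  ~> elimNat (fun (ξ : Nat) => Nat) (succ zero) (fun (s : Nat) => fun (h : Nat) => succ h) (succ zero)
  ~> (fun (ξ : Nat) => fun (s : Nat) => succ s) zero (elimNat (fun (h : Nat) => Nat) (succ zero) (fun (α : Nat) => fun (η : Nat) => succ η) zero)
  ~> (fun (ξ : Nat) => succ ξ) (elimNat (fun (s : Nat) => Nat) (succ zero) (fun (h : Nat) => fun (α : Nat) => succ α) zero)
  ~> succ (elimNat (fun (ξ : Nat) => Nat) (succ zero) (fun (s : Nat) => fun (h : Nat) => succ h) zero)
  ~> succ (succ zero)
inferred type:
  Nat


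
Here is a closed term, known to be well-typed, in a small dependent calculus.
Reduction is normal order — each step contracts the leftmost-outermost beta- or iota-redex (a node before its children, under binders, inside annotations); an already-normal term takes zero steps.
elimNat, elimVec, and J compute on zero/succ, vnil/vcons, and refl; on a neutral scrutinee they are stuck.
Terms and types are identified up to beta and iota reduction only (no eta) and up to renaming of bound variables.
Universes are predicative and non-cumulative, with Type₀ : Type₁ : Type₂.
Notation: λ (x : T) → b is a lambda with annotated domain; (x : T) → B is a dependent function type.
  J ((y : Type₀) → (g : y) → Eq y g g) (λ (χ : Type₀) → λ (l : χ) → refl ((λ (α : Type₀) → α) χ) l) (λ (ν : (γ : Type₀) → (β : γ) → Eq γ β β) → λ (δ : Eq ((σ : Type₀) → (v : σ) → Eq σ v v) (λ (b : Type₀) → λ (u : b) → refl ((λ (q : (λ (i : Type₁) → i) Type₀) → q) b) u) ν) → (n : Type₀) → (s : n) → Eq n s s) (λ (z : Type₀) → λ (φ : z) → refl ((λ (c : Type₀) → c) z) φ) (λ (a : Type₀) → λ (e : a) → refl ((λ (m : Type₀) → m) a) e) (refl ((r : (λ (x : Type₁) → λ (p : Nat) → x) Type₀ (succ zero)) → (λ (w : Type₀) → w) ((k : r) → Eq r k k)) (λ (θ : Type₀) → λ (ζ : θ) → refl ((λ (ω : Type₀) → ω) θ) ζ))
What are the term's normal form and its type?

resulting normal form:
  λ (y : Type₀) → λ (g : y) → refl y g
the term's type:
  (y : Type₀) → (g : y) → Eq y g g
observation: the first redex contracted is a J iota-redex; the normal form is reached in 2 normal-order steps.


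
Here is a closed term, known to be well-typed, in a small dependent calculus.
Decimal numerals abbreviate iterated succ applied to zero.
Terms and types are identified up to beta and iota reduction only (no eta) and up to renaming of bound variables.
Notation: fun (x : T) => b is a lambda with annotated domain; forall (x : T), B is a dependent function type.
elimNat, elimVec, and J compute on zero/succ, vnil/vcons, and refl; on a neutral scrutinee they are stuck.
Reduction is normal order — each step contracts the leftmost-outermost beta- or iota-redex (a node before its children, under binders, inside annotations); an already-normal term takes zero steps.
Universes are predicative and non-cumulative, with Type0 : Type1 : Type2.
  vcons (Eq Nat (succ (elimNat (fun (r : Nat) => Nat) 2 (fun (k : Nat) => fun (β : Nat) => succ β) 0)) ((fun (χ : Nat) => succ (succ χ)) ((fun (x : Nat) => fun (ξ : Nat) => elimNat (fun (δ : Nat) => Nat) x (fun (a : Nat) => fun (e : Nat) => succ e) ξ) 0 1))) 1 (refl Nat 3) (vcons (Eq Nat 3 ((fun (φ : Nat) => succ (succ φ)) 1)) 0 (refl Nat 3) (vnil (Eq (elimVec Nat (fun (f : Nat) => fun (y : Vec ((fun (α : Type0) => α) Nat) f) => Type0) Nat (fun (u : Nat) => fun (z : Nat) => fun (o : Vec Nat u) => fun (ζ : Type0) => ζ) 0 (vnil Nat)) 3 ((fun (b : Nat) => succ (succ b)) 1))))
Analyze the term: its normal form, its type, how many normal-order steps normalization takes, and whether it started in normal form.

resulting normal form:
  vcons (Eq Nat 3 3) 1 (refl Nat 3) (vcons (Eq Nat 3 3) 0 (refl Nat 3) (vnil (Eq Nat 3 3)))
type:
  Vec (Eq Nat 3 3) 2
normal-order step count: 11
already normal: no
first contracted redex: an elimNat iota-redex


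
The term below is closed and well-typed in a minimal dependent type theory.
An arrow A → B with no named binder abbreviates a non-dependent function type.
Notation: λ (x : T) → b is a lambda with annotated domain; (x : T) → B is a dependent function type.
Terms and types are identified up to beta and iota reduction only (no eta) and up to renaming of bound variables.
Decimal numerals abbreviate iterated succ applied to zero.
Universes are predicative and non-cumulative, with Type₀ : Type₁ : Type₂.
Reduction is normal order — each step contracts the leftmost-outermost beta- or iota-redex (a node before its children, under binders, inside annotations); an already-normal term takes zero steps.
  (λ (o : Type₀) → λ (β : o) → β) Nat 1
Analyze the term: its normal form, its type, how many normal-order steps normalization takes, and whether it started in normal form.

reduced normal form:
  1
type:
  Nat
reduction steps (normal order): 2
started in normal form: no
first redex: a beta-redex


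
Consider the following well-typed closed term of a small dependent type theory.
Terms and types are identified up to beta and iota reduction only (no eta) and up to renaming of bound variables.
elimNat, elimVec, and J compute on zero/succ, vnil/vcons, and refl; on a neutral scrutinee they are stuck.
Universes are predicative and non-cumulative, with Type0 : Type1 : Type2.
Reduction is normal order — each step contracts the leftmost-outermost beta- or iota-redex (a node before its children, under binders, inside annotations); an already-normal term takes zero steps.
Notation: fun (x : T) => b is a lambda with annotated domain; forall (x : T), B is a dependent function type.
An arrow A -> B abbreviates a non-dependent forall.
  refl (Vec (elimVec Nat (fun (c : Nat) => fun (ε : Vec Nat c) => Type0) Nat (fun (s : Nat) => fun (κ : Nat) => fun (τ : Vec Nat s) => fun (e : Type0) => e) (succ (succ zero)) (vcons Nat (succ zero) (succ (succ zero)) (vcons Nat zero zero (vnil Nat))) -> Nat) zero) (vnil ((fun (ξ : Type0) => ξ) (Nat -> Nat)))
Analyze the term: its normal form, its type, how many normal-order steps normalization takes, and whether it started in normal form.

normal form:
  refl (Vec (Nat -> Nat) zero) (vnil (Nat -> Nat))
type:
  Eq (Vec (Nat -> Nat) zero) (vnil (Nat -> Nat)) (vnil (Nat -> Nat))
reduction steps (normal order): 12
already normal: no
first redex: an elimVec iota-redex


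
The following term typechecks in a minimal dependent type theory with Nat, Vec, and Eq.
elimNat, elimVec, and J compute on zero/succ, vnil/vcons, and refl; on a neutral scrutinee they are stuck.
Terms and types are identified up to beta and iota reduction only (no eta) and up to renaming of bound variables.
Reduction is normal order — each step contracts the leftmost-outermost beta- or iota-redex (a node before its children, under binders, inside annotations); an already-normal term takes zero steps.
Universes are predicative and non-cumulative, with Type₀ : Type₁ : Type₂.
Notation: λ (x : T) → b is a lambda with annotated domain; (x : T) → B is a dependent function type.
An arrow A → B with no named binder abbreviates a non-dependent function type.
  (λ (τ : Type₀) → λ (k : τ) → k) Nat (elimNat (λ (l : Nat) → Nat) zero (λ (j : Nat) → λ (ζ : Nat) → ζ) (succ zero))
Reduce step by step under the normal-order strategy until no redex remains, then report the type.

reduction (normal order):
  (λ (τ : Type₀) → λ (k : τ) → k) Nat (elimNat (λ (l : Nat) → Nat) zero (λ (j : Nat) → λ (ζ : Nat) → ζ) (succ zero))
  ~> (λ (τ : Nat) → τ) (elimNat (λ (k : Nat) → Nat) zero (λ (l : Nat) → λ (j : Nat) → j) (succ zero))
  ~> elimNat (λ (τ : Nat) → Nat) zero (λ (k : Nat) → λ (l : Nat) → l) (succ zero)
  ~> (λ (τ : Nat) → λ (k : Nat) → k) zero (elimNat (λ (l : Nat) → Nat) zero (λ (j : Nat) → λ (ζ : Nat) → ζ) zero)
  ~> (λ (τ : Nat) → τ) (elimNat (λ (k : Nat) → Nat) zero (λ (l : Nat) → λ (j : Nat) → j) zero)
  ~> elimNat (λ (τ : Nat) → Nat) zero (λ (k : Nat) → λ (l : Nat) → l) zero
  ~> zero
the term's type:
  Nat


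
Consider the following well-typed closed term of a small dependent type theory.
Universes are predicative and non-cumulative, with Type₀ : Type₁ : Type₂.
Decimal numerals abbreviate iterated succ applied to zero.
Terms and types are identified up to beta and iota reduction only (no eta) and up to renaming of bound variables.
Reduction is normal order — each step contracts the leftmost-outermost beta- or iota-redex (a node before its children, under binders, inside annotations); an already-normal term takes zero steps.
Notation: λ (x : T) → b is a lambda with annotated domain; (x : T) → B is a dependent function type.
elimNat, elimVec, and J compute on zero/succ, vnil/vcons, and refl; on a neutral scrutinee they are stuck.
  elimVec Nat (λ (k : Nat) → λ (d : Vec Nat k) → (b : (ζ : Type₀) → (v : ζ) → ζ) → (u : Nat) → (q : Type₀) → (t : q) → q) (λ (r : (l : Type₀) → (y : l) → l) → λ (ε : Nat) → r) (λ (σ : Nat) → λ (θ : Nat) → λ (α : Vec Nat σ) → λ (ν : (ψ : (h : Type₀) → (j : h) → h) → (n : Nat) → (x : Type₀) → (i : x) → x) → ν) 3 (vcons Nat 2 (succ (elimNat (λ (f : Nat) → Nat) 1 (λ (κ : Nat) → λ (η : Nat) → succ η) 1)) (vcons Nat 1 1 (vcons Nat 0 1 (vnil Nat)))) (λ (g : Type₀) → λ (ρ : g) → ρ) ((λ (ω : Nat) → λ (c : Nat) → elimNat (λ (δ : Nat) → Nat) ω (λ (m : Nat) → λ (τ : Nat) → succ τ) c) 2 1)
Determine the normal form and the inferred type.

reduced normal form:
  λ (k : Type₀) → λ (d : k) → d
the term's type:
  (k : Type₀) → (d : k) → k
observation: reduction starts at an elimVec iota-redex, and 18 normal-order steps reach the normal form.


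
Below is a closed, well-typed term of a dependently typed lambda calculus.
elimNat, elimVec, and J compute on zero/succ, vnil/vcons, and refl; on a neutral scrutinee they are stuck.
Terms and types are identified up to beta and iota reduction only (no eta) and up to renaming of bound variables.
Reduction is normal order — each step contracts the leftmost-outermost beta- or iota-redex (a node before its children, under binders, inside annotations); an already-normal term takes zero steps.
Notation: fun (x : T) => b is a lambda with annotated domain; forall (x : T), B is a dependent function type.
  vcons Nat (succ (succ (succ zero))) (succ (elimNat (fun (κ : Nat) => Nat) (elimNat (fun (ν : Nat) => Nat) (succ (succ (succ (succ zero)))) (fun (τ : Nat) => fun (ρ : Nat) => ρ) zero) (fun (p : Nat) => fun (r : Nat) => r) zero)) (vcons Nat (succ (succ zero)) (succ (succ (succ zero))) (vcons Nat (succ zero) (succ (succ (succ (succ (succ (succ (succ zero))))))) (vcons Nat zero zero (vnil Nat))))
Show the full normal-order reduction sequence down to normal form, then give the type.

normal-order reduction sequence:
  vcons Nat (succ (succ (succ zero))) (succ (elimNat (fun (κ : Nat) => Nat) (elimNat (fun (ν : Nat) => Nat) (succ (succ (succ (succ zero)))) (fun (τ : Nat) => fun (ρ : Nat) => ρ) zero) (fun (p : Nat) => fun (r : Nat) => r) zero)) (vcons Nat (succ (succ zero)) (succ (succ (succ zero))) (vcons Nat (succ zero) (succ (succ (succ (succ (succ (succ (succ zero))))))) (vcons Nat zero zero (vnil Nat))))
  ~> vcons Nat (succ (succ (succ zero))) (succ (elimNat (fun (κ : Nat) => Nat) (succ (succ (succ (succ zero)))) (fun (ν : Nat) => fun (τ : Nat) => τ) zero)) (vcons Nat (succ (succ zero)) (succ (succ (succ zero))) (vcons Nat (succ zero) (succ (succ (succ (succ (succ (succ (succ zero))))))) (vcons Nat zero zero (vnil Nat))))
  ~> vcons Nat (succ (succ (succ zero))) (succ (succ (succ (succ (succ zero))))) (vcons Nat (succ (succ zero)) (succ (succ (succ zero))) (vcons Nat (succ zero) (succ (succ (succ (succ (succ (succ (succ zero))))))) (vcons Nat zero zero (vnil Nat))))
type:
  Vec Nat (succ (succ (succ (succ zero))))


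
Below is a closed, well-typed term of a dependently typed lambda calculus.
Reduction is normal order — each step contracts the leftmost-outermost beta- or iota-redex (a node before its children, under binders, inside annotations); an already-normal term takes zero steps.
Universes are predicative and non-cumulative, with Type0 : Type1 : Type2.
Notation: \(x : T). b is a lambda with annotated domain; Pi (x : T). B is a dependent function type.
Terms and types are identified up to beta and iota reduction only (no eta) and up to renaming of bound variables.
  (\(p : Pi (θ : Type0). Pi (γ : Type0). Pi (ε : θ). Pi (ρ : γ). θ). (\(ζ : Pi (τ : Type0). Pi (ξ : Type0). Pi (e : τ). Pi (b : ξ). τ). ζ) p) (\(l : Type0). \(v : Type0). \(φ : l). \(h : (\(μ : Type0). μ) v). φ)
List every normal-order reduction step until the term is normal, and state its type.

normal-order reduction sequence:
  (\(p : Pi (θ : Type0). Pi (γ : Type0). Pi (ε : θ). Pi (ρ : γ). θ). (\(ζ : Pi (τ : Type0). Pi (ξ : Type0). Pi (e : τ). Pi (b : ξ). τ). ζ) p) (\(l : Type0). \(v : Type0). \(φ : l). \(h : (\(μ : Type0). μ) v). φ)
  ~> (\(p : Pi (θ : Type0). Pi (γ : Type0). Pi (ε : θ). Pi (ρ : γ). θ). p) (\(ζ : Type0). \(τ : Type0). \(ξ : ζ). \(e : (\(b : Type0). b) τ). ξ)
  ~> \(p : Type0). \(θ : Type0). \(γ : p). \(ε : (\(ρ : Type0). ρ) θ). γ
  ~> \(p : Type0). \(θ : Type0). \(γ : p). \(ε : θ). γ
inferred type:
  Pi (p : Type0). Pi (θ : Type0). Pi (γ : p). Pi (ε : θ). p
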